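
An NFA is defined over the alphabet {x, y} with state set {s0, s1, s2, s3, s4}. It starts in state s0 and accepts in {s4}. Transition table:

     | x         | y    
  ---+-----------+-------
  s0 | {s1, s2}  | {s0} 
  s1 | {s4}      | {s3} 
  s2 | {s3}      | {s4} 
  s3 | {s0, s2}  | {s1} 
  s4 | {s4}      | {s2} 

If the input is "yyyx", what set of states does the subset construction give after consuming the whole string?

{s1, s2}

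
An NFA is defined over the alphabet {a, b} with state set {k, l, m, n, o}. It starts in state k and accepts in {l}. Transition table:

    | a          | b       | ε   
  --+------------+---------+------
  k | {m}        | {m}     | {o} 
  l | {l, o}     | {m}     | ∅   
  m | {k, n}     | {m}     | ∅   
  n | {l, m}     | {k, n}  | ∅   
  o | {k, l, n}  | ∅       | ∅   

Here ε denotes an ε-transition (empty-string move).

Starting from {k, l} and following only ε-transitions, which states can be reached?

{k, l, o}

Begin with {k, l}.
ε-move k → o; add o.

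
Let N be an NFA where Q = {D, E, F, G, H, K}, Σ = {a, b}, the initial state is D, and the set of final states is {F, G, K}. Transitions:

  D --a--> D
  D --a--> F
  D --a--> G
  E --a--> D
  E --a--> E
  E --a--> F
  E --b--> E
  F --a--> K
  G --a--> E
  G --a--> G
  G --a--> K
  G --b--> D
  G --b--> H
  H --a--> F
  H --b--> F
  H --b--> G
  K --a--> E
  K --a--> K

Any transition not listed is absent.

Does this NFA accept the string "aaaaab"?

No

Start in {D}.
Read 'a': D→{D, F, G}; now {D, F, G}.
Read 'a': D→{D, F, G}, F→{K}, G→{E, G, K}; now {D, E, F, G, K}.
Read 'a': D→{D, F, G}, E→{D, E, F}, F→{K}, G→{E, G, K}, K→{E, K}; now {D, E, F, G, K}.
Read 'a': D→{D, F, G}, E→{D, E, F}, F→{K}, G→{E, G, K}, K→{E, K}; now {D, E, F, G, K}.
Read 'a': D→{D, F, G}, E→{D, E, F}, F→{K}, G→{E, G, K}, K→{E, K}; now {D, E, F, G, K}.
Read 'b': D→∅, E→{E}, F→∅, G→{D, H}, K→∅; now {D, E, H}.
The final set {D, E, H} contains no accepting state.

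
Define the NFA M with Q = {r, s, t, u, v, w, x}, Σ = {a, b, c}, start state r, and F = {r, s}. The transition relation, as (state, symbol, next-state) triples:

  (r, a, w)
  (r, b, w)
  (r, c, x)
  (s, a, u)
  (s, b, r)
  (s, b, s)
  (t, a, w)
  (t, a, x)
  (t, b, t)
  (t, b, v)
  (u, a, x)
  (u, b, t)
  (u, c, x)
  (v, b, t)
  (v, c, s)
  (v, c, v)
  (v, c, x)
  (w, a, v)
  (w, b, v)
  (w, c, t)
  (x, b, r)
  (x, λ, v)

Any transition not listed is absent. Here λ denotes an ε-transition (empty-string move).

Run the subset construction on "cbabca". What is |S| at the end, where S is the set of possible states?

1

Start in {r}.
Read 'c': {r} → {v, x}.
Read 'b': {v, x} → {r, t}.
Read 'a': {r, t} → {v, w, x}.
Read 'b': {v, w, x} → {r, t, v}.
Read 'c': {r, t, v} → {s, v, x}.
Read 'a': {s, v, x} → {u}.
That set has 1 state.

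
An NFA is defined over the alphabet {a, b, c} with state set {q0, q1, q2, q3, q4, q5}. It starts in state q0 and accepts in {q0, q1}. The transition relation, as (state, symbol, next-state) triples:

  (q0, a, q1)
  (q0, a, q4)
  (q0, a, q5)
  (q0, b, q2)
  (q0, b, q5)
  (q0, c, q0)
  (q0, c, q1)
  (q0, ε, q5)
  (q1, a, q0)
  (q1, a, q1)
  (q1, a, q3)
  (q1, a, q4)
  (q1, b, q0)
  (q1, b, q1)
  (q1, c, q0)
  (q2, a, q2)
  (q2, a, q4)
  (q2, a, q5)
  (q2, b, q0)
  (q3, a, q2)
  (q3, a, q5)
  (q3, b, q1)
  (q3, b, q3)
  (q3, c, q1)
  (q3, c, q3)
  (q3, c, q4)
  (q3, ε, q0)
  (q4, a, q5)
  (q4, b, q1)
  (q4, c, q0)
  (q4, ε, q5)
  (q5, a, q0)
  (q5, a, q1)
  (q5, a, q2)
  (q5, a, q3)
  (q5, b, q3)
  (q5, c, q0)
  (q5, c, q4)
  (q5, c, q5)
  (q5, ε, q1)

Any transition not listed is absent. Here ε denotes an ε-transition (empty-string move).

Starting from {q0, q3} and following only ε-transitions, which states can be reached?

{q0, q1, q3, q5}

Begin with {q0, q3}.
ε-move q0 → q5; add q5.
ε-move q5 → q1; add q1.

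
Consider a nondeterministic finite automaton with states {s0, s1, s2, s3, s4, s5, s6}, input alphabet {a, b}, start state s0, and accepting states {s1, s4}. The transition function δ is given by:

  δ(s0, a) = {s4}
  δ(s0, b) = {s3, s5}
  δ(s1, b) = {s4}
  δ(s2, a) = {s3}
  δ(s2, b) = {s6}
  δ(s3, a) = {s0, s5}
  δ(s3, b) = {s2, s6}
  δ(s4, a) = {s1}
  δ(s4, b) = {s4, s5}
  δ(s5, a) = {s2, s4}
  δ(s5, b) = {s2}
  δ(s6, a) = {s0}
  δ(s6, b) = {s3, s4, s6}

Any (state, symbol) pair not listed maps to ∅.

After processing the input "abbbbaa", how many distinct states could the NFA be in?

Start in {s0}.
Read 'a': s0→{s4}; now {s4}.
Read 'b': s4→{s4, s5}; now {s4, s5}.
Read 'b': s4→{s4, s5}, s5→{s2}; now {s2, s4, s5}.
Read 'b': s2→{s6}, s4→{s4, s5}, s5→{s2}; now {s2, s4, s5, s6}.
Read 'b': s2→{s6}, s4→{s4, s5}, s5→{s2}, s6→{s3, s4, s6}; now {s2, s3, s4, s5, s6}.
Read 'a': s2→{s3}, s3→{s0, s5}, s4→{s1}, s5→{s2, s4}, s6→{s0}; now {s0, s1, s2, s3, s4, s5}.
Read 'a': s0→{s4}, s1→∅, s2→{s3}, s3→{s0, s5}, s4→{s1}, s5→{s2, s4}; now {s0, s1, s2, s3, s4, s5}.
That set has 6 states.

6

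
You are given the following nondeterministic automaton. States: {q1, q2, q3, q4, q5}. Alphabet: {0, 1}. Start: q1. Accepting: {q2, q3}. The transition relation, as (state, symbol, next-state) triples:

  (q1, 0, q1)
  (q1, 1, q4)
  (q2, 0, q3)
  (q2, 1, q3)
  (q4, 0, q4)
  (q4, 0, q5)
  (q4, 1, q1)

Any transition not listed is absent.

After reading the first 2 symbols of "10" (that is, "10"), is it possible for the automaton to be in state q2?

Start in {q1}.
Read '1': {q1} → {q4}.
Read '0': {q4} → {q4, q5}.
State q2 is not in {q4, q5}.

No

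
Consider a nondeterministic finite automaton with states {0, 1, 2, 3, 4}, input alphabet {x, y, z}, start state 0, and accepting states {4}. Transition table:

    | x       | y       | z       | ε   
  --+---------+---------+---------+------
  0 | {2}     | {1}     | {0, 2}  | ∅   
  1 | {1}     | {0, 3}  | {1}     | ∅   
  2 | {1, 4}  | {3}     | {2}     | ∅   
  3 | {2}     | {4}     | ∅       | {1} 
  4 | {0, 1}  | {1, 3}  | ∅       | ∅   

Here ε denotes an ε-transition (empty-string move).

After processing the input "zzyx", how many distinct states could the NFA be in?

Start in {0}.
Read 'z': {0} → {0, 2}.
Read 'z': {0, 2} → {0, 2}.
Read 'y': {0, 2} → {1, 3}.
Read 'x': {1, 3} → {1, 2}.
That set has 2 states.

2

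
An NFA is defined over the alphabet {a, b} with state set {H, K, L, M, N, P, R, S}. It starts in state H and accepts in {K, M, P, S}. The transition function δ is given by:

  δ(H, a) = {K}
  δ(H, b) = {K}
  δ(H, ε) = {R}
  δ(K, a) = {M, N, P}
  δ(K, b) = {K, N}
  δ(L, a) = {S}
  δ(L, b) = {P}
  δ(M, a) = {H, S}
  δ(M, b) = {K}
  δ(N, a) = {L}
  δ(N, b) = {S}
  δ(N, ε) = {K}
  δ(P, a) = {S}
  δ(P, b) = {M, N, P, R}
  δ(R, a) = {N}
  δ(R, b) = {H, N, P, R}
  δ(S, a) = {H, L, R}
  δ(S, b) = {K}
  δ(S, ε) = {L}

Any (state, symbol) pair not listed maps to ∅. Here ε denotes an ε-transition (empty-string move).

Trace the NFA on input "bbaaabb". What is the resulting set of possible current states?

{H, K, L, M, N, P, R, S}

Start: ε-closure({H}) = {H, R}.
Read 'b': {H, R} → {H, K, N, P, R}.
Read 'b': {H, K, N, P, R} → {H, K, L, M, N, P, R, S}.
Read 'a': {H, K, L, M, N, P, R, S} → {H, K, L, M, N, P, R, S}.
Read 'a': {H, K, L, M, N, P, R, S} → {H, K, L, M, N, P, R, S}.
Read 'a': {H, K, L, M, N, P, R, S} → {H, K, L, M, N, P, R, S}.
Read 'b': {H, K, L, M, N, P, R, S} → {H, K, L, M, N, P, R, S}.
Read 'b': {H, K, L, M, N, P, R, S} → {H, K, L, M, N, P, R, S}.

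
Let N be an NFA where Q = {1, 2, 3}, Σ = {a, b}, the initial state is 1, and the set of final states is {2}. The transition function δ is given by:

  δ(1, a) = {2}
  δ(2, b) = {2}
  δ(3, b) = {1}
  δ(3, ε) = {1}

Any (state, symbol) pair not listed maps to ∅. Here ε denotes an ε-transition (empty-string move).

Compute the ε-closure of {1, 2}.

Begin with {1, 2}.
No ε-moves leave this set, so the closure equals the set itself.

{1, 2}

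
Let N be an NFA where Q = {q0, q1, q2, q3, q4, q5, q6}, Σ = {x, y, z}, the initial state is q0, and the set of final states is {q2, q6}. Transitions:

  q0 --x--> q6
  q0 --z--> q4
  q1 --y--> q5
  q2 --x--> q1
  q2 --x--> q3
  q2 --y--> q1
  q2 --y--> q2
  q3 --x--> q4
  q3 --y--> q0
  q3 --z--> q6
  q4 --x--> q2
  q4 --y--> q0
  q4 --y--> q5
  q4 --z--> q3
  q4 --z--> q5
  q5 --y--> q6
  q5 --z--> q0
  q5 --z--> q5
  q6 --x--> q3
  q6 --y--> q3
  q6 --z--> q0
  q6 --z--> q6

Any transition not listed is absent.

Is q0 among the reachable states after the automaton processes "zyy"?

No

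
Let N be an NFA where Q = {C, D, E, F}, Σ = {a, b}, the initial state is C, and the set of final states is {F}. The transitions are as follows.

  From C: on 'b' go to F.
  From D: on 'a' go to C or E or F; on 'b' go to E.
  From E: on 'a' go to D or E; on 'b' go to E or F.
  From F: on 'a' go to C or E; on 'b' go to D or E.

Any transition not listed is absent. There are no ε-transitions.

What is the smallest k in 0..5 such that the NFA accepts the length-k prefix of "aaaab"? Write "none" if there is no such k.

none

Start in {C}.
Read 'a': {C} → ∅.
The set is empty and remains empty for the remaining 4 symbols.
No reachable set along the way intersects F.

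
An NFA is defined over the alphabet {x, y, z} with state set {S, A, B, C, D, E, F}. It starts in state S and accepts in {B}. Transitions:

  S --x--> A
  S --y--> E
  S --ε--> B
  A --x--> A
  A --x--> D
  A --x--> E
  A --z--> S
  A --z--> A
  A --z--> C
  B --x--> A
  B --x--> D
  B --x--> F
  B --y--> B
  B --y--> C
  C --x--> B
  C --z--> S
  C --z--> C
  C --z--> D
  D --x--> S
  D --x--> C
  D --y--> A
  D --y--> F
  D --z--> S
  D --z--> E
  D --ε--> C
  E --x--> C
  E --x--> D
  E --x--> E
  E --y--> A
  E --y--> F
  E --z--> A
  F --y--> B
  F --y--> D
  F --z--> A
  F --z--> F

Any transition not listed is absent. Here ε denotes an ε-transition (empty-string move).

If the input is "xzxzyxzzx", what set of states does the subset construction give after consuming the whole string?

{S, A, B, C, D, E, F}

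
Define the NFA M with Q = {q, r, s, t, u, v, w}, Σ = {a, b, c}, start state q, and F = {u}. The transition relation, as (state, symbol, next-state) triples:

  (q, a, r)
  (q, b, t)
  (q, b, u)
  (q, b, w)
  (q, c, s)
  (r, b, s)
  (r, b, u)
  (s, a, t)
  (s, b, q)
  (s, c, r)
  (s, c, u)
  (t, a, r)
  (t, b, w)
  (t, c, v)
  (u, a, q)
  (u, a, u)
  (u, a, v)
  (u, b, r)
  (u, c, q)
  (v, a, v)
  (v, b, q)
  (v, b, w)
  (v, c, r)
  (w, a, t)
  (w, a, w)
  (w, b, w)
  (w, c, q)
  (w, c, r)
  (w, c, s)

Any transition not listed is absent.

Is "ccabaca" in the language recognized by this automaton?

No

Start in {q}.
Read 'c': {q} → {s}.
Read 'c': {s} → {r, u}.
Read 'a': {r, u} → {q, u, v}.
Read 'b': {q, u, v} → {q, r, t, u, w}.
Read 'a': {q, r, t, u, w} → {q, r, t, u, v, w}.
Read 'c': {q, r, t, u, v, w} → {q, r, s, v}.
Read 'a': {q, r, s, v} → {r, t, v}.
The final set {r, t, v} contains no accepting state.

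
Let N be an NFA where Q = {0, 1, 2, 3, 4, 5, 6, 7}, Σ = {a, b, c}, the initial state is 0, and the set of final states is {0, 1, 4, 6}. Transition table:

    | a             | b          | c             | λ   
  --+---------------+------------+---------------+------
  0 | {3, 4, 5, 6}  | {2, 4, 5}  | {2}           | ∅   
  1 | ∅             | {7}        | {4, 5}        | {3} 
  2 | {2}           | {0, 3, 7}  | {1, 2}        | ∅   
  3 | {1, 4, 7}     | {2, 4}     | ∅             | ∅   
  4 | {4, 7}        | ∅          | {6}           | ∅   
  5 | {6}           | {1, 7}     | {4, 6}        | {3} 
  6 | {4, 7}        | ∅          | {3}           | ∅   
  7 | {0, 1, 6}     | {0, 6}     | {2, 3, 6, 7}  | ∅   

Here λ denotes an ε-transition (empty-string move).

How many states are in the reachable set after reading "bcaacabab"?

Start in {0}.
Read 'b': {0} → {2, 3, 4, 5}.
Read 'c': {2, 3, 4, 5} → {1, 2, 3, 4, 6}.
Read 'a': {1, 2, 3, 4, 6} → {1, 2, 3, 4, 7}.
Read 'a': {1, 2, 3, 4, 7} → {0, 1, 2, 3, 4, 6, 7}.
Read 'c': {0, 1, 2, 3, 4, 6, 7} → {1, 2, 3, 4, 5, 6, 7}.
Read 'a': {1, 2, 3, 4, 5, 6, 7} → {0, 1, 2, 3, 4, 6, 7}.
Read 'b': {0, 1, 2, 3, 4, 6, 7} → {0, 2, 3, 4, 5, 6, 7}.
Read 'a': {0, 2, 3, 4, 5, 6, 7} → {0, 1, 2, 3, 4, 5, 6, 7}.
Read 'b': {0, 1, 2, 3, 4, 5, 6, 7} → {0, 1, 2, 3, 4, 5, 6, 7}.
That set has 8 states.

8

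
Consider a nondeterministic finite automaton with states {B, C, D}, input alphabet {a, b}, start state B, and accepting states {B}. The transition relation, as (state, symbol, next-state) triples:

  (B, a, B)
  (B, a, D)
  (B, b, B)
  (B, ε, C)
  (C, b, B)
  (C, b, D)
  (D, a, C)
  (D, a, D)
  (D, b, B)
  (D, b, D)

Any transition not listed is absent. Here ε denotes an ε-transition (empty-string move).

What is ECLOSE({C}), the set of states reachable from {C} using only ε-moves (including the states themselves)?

Begin with {C}.
No ε-moves leave this set, so the closure equals the set itself.

{C}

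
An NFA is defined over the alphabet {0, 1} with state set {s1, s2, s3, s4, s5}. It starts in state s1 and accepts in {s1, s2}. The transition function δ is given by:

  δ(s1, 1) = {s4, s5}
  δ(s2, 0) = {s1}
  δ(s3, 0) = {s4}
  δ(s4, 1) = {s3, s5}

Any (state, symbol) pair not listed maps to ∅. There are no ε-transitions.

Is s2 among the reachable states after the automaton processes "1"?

No

Start in {s1}.
Read '1': {s1} → {s4, s5}.
State s2 is not in {s4, s5}.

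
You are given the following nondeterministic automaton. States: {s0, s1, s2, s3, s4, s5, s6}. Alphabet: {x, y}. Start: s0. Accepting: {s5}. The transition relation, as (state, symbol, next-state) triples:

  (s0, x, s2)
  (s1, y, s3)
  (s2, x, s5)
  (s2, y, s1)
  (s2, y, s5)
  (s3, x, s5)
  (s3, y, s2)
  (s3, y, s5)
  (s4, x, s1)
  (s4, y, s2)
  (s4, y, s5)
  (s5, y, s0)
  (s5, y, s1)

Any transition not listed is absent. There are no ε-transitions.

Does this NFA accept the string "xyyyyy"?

Yes

Start in {s0}.
Read 'x': {s0} → {s2}.
Read 'y': {s2} → {s1, s5}.
Read 'y': {s1, s5} → {s0, s1, s3}.
Read 'y': {s0, s1, s3} → {s2, s3, s5}.
Read 'y': {s2, s3, s5} → {s0, s1, s2, s5}.
Read 'y': {s0, s1, s2, s5} → {s0, s1, s3, s5}.
The final set {s0, s1, s3, s5} contains the accepting state s5.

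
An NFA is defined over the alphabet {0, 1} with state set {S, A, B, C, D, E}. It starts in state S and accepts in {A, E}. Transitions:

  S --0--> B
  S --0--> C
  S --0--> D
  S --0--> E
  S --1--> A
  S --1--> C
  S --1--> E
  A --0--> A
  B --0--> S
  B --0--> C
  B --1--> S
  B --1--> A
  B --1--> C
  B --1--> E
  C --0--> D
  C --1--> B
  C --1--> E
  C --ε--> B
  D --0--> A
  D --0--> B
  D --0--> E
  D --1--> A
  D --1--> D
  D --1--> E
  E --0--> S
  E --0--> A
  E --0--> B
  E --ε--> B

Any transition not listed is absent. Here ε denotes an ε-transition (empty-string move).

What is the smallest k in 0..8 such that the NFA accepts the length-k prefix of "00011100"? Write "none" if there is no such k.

Start in {S}.
Read '0': {S} → {B, C, D, E}.
None of the earlier sets intersect F, but {B, C, D, E} does.

1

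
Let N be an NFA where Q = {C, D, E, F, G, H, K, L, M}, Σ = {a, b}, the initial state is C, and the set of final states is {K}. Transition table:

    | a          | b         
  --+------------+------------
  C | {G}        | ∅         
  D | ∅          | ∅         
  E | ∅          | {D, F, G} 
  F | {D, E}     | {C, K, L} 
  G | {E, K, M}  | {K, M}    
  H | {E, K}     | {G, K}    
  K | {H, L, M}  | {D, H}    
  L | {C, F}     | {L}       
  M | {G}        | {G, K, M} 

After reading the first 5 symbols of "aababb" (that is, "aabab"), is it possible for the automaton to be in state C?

Start in {C}.
Read 'a': C→{G}; now {G}.
Read 'a': G→{E, K, M}; now {E, K, M}.
Read 'b': E→{D, F, G}, K→{D, H}, M→{G, K, M}; now {D, F, G, H, K, M}.
Read 'a': D→∅, F→{D, E}, G→{E, K, M}, H→{E, K}, K→{H, L, M}, M→{G}; now {D, E, G, H, K, L, M}.
Read 'b': D→∅, E→{D, F, G}, G→{K, M}, H→{G, K}, K→{D, H}, L→{L}, M→{G, K, M}; now {D, F, G, H, K, L, M}.
State C is not in {D, F, G, H, K, L, M}.

No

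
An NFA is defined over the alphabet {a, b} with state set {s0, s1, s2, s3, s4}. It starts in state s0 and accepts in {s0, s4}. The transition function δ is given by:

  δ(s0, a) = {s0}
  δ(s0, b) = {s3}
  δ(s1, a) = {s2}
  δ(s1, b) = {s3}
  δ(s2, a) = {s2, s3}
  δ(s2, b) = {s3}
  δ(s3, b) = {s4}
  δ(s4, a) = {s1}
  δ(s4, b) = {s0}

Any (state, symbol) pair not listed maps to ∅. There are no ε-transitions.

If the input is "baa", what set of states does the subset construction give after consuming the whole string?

∅

Start in {s0}.
Read 'b': {s0} → {s3}.
Read 'a': {s3} → ∅.
The set is empty and remains empty for the remaining 1 symbol.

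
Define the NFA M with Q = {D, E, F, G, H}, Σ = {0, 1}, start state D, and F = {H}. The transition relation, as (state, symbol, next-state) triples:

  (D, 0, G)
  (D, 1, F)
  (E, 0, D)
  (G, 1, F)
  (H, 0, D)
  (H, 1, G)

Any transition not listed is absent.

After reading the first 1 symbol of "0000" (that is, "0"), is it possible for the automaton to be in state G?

Yes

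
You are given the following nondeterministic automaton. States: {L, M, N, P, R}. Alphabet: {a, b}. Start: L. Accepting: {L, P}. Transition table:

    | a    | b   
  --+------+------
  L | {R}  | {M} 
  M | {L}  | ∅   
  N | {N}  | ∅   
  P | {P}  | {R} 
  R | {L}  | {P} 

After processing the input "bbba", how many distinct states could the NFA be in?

0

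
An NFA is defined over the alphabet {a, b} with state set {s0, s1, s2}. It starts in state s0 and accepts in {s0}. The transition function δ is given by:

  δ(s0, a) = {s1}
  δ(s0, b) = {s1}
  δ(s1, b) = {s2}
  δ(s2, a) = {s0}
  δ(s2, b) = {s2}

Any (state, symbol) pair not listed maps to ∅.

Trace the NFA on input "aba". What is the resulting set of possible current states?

Start in {s0}.
Read 'a': s0→{s1}; now {s1}.
Read 'b': s1→{s2}; now {s2}.
Read 'a': s2→{s0}; now {s0}.

{s0}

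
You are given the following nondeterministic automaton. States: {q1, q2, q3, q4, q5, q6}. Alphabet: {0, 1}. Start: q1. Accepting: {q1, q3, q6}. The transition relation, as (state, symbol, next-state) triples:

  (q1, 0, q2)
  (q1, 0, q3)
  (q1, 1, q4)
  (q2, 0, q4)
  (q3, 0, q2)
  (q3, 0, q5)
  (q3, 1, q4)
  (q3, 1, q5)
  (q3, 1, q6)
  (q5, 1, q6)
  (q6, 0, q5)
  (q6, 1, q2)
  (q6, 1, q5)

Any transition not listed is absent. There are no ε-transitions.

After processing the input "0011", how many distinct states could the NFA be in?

Start in {q1}.
Read '0': q1→{q2, q3}; now {q2, q3}.
Read '0': q2→{q4}, q3→{q2, q5}; now {q2, q4, q5}.
Read '1': q2→∅, q4→∅, q5→{q6}; now {q6}.
Read '1': q6→{q2, q5}; now {q2, q5}.
That set has 2 states.

2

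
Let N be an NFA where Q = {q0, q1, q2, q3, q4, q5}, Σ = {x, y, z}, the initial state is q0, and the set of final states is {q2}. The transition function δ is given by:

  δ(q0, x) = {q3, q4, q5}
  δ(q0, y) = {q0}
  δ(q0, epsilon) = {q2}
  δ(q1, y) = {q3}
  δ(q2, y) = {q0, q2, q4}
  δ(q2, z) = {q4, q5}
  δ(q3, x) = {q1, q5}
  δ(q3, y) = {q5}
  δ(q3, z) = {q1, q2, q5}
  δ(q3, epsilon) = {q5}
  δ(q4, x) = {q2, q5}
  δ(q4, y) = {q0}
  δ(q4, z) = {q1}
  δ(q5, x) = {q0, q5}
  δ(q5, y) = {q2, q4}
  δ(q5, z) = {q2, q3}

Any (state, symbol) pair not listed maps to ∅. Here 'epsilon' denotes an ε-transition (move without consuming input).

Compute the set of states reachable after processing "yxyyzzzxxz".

Start: ε-closure({q0}) = {q0, q2}.
Read 'y': {q0, q2} → {q0, q2, q4}.
Read 'x': {q0, q2, q4} → {q2, q3, q4, q5}.
Read 'y': {q2, q3, q4, q5} → {q0, q2, q4, q5}.
Read 'y': {q0, q2, q4, q5} → {q0, q2, q4}.
Read 'z': {q0, q2, q4} → {q1, q4, q5}.
Read 'z': {q1, q4, q5} → {q1, q2, q3, q5}.
Read 'z': {q1, q2, q3, q5} → {q1, q2, q3, q4, q5}.
Read 'x': {q1, q2, q3, q4, q5} → {q0, q1, q2, q5}.
Read 'x': {q0, q1, q2, q5} → {q0, q2, q3, q4, q5}.
Read 'z': {q0, q2, q3, q4, q5} → {q1, q2, q3, q4, q5}.

{q1, q2, q3, q4, q5}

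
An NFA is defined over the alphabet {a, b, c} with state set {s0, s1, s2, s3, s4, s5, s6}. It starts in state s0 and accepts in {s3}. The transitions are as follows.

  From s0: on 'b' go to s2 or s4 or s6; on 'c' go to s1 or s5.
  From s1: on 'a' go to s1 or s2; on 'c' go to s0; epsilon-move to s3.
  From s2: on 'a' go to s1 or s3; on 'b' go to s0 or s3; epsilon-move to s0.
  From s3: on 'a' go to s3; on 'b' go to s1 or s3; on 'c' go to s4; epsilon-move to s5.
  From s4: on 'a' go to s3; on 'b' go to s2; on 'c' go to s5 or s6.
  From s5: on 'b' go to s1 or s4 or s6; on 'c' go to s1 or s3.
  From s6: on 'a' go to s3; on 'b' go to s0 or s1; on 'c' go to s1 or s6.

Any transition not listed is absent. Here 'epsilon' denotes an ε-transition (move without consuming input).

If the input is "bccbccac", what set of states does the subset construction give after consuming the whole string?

{s0, s1, s3, s4, s5}

Start in {s0}.
Read 'b': {s0} → {s0, s2, s4, s6}.
Read 'c': {s0, s2, s4, s6} → {s1, s3, s5, s6}.
Read 'c': {s1, s3, s5, s6} → {s0, s1, s3, s4, s5, s6}.
Read 'b': {s0, s1, s3, s4, s5, s6} → {s0, s1, s2, s3, s4, s5, s6}.
Read 'c': {s0, s1, s2, s3, s4, s5, s6} → {s0, s1, s3, s4, s5, s6}.
Read 'c': {s0, s1, s3, s4, s5, s6} → {s0, s1, s3, s4, s5, s6}.
Read 'a': {s0, s1, s3, s4, s5, s6} → {s0, s1, s2, s3, s5}.
Read 'c': {s0, s1, s2, s3, s5} → {s0, s1, s3, s4, s5}.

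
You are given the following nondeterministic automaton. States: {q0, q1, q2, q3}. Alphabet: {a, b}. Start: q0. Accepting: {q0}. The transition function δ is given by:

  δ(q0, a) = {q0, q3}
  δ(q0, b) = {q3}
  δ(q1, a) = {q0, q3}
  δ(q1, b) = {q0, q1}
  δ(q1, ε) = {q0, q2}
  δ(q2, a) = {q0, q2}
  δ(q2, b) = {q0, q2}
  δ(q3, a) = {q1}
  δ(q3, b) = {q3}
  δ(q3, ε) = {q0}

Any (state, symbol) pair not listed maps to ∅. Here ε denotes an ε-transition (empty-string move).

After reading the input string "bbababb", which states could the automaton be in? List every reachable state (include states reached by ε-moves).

Start in {q0}.
Read 'b': q0→{q3}; union {q3}; ε-closure = {q0, q3}.
Read 'b': q0→{q3}, q3→{q3}; union {q3}; ε-closure = {q0, q3}.
Read 'a': q0→{q0, q3}, q3→{q1}; union {q0, q1, q3}; ε-closure = {q0, q1, q2, q3}.
Read 'b': q0→{q3}, q1→{q0, q1}, q2→{q0, q2}, q3→{q3}; now {q0, q1, q2, q3}.
Read 'a': q0→{q0, q3}, q1→{q0, q3}, q2→{q0, q2}, q3→{q1}; now {q0, q1, q2, q3}.
Read 'b': q0→{q3}, q1→{q0, q1}, q2→{q0, q2}, q3→{q3}; now {q0, q1, q2, q3}.
Read 'b': q0→{q3}, q1→{q0, q1}, q2→{q0, q2}, q3→{q3}; now {q0, q1, q2, q3}.

{q0, q1, q2, q3}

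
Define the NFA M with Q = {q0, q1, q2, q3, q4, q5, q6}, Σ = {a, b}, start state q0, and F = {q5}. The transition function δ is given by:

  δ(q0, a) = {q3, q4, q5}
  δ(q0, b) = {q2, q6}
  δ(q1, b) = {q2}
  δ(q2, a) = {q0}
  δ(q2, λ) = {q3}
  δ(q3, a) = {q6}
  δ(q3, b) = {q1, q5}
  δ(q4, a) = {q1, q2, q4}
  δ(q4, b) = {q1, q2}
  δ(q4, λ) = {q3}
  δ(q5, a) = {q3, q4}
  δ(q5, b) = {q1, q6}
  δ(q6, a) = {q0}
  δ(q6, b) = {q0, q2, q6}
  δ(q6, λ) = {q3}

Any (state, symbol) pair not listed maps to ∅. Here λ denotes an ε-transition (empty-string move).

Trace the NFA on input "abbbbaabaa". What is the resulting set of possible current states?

Start in {q0}.
Read 'a': q0→{q3, q4, q5}; now {q3, q4, q5}.
Read 'b': q3→{q1, q5}, q4→{q1, q2}, q5→{q1, q6}; union {q1, q2, q5, q6}; ε-closure = {q1, q2, q3, q5, q6}.
Read 'b': q1→{q2}, q2→∅, q3→{q1, q5}, q5→{q1, q6}, q6→{q0, q2, q6}; union {q0, q1, q2, q5, q6}; ε-closure = {q0, q1, q2, q3, q5, q6}.
Read 'b': q0→{q2, q6}, q1→{q2}, q2→∅, q3→{q1, q5}, q5→{q1, q6}, q6→{q0, q2, q6}; union {q0, q1, q2, q5, q6}; ε-closure = {q0, q1, q2, q3, q5, q6}.
Read 'b': q0→{q2, q6}, q1→{q2}, q2→∅, q3→{q1, q5}, q5→{q1, q6}, q6→{q0, q2, q6}; union {q0, q1, q2, q5, q6}; ε-closure = {q0, q1, q2, q3, q5, q6}.
Read 'a': q0→{q3, q4, q5}, q1→∅, q2→{q0}, q3→{q6}, q5→{q3, q4}, q6→{q0}; now {q0, q3, q4, q5, q6}.
Read 'a': q0→{q3, q4, q5}, q3→{q6}, q4→{q1, q2, q4}, q5→{q3, q4}, q6→{q0}; now {q0, q1, q2, q3, q4, q5, q6}.
Read 'b': q0→{q2, q6}, q1→{q2}, q2→∅, q3→{q1, q5}, q4→{q1, q2}, q5→{q1, q6}, q6→{q0, q2, q6}; union {q0, q1, q2, q5, q6}; ε-closure = {q0, q1, q2, q3, q5, q6}.
Read 'a': q0→{q3, q4, q5}, q1→∅, q2→{q0}, q3→{q6}, q5→{q3, q4}, q6→{q0}; now {q0, q3, q4, q5, q6}.
Read 'a': q0→{q3, q4, q5}, q3→{q6}, q4→{q1, q2, q4}, q5→{q3, q4}, q6→{q0}; now {q0, q1, q2, q3, q4, q5, q6}.

{q0, q1, q2, q3, q4, q5, q6}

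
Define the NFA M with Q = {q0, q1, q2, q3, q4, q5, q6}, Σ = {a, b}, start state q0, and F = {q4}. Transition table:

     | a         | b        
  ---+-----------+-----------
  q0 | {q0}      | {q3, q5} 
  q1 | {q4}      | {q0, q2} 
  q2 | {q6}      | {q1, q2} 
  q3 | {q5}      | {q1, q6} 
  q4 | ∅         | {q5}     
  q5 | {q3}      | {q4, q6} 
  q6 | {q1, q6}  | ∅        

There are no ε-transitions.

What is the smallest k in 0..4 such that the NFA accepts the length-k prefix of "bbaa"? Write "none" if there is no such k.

Start in {q0}.
Read 'b': {q0} → {q3, q5}.
Read 'b': {q3, q5} → {q1, q4, q6}.
None of the earlier sets intersect F, but {q1, q4, q6} does.

2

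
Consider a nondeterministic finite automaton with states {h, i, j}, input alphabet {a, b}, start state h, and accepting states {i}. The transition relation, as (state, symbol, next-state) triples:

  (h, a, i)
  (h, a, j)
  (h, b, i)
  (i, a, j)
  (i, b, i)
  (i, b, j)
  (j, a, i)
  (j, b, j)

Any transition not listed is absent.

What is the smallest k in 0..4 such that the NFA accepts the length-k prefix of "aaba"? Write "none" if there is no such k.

1

Start in {h}.
Read 'a': h→{i, j}; now {i, j}.
None of the earlier sets intersect F, but {i, j} does.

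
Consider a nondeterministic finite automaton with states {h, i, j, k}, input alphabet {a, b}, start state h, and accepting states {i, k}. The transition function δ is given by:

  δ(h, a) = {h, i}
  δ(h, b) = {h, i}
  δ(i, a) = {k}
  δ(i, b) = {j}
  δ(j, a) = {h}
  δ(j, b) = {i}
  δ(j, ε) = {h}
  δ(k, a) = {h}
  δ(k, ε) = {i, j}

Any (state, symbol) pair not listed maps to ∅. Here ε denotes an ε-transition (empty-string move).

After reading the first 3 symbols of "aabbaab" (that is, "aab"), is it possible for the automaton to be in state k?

No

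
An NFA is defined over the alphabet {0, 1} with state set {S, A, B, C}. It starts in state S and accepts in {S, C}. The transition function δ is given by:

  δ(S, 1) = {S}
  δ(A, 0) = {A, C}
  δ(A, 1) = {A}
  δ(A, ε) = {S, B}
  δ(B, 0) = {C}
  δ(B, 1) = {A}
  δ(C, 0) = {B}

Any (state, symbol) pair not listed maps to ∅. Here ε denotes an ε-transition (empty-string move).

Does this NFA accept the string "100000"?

No

Start in {S}.
Read '1': S→{S}; now {S}.
Read '0': S→∅; now ∅.
The set is empty and remains empty for the remaining 4 symbols.
The final set ∅ contains no accepting state.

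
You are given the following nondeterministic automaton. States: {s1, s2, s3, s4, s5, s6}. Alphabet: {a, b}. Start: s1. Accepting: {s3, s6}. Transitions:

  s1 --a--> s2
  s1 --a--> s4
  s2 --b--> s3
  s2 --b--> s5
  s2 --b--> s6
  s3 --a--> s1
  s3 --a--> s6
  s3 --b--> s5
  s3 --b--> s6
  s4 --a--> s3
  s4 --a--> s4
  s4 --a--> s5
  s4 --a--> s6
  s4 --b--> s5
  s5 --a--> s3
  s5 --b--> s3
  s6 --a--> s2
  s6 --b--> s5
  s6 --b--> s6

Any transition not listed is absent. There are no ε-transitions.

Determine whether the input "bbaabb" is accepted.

Start in {s1}.
Read 'b': s1→∅; now ∅.
The set is empty and remains empty for the remaining 5 symbols.
The final set ∅ contains no accepting state.

No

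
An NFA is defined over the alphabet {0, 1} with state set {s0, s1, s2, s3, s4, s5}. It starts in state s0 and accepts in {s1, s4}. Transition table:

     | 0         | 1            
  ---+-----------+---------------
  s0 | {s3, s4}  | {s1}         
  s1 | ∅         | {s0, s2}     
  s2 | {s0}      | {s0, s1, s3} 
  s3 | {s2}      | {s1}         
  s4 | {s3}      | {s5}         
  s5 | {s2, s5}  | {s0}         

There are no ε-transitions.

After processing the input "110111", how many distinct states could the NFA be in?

3

Start in {s0}.
Read '1': s0→{s1}; now {s1}.
Read '1': s1→{s0, s2}; now {s0, s2}.
Read '0': s0→{s3, s4}, s2→{s0}; now {s0, s3, s4}.
Read '1': s0→{s1}, s3→{s1}, s4→{s5}; now {s1, s5}.
Read '1': s1→{s0, s2}, s5→{s0}; now {s0, s2}.
Read '1': s0→{s1}, s2→{s0, s1, s3}; now {s0, s1, s3}.
That set has 3 states.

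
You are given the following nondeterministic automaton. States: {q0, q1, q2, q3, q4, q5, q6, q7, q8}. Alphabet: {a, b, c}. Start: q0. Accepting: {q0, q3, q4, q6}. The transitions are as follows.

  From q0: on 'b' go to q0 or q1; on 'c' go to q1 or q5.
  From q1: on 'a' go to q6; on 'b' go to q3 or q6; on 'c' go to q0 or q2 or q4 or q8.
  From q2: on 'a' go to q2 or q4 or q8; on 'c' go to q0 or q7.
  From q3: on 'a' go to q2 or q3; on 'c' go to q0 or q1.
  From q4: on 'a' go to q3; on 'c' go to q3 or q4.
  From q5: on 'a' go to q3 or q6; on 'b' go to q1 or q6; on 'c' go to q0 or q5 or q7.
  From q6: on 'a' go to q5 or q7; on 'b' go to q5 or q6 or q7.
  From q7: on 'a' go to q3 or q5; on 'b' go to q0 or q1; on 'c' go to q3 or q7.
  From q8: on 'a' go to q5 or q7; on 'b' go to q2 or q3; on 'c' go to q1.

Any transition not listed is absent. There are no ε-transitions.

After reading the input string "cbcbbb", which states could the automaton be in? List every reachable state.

{q0, q1, q3, q5, q6, q7}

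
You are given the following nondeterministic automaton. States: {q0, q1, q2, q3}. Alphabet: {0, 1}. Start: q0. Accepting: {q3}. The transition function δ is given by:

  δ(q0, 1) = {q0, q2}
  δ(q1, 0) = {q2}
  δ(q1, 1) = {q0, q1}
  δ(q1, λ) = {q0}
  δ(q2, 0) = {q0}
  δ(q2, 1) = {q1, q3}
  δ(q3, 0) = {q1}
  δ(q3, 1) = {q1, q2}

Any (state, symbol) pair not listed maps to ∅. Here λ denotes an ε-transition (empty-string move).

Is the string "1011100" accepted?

No

Start in {q0}.
Read '1': q0→{q0, q2}; now {q0, q2}.
Read '0': q0→∅, q2→{q0}; now {q0}.
Read '1': q0→{q0, q2}; now {q0, q2}.
Read '1': q0→{q0, q2}, q2→{q1, q3}; now {q0, q1, q2, q3}.
Read '1': q0→{q0, q2}, q1→{q0, q1}, q2→{q1, q3}, q3→{q1, q2}; now {q0, q1, q2, q3}.
Read '0': q0→∅, q1→{q2}, q2→{q0}, q3→{q1}; now {q0, q1, q2}.
Read '0': q0→∅, q1→{q2}, q2→{q0}; now {q0, q2}.
The final set {q0, q2} contains no accepting state.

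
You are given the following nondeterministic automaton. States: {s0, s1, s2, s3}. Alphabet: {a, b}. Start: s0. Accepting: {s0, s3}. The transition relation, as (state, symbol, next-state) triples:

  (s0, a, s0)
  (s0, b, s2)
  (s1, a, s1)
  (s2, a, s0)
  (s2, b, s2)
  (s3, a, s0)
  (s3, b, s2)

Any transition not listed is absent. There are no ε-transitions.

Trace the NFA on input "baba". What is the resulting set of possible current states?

{s0}

Start in {s0}.
Read 'b': s0→{s2}; now {s2}.
Read 'a': s2→{s0}; now {s0}.
Read 'b': s0→{s2}; now {s2}.
Read 'a': s2→{s0}; now {s0}.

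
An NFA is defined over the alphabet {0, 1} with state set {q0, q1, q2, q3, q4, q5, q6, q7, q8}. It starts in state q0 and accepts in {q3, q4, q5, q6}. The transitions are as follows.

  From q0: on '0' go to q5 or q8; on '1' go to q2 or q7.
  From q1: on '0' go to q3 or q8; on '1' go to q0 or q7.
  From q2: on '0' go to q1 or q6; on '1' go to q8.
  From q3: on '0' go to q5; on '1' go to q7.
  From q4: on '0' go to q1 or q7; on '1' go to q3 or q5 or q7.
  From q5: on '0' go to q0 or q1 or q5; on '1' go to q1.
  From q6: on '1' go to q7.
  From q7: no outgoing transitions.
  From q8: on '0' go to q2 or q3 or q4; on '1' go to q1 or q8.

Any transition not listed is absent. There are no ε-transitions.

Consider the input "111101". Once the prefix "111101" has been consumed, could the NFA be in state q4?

No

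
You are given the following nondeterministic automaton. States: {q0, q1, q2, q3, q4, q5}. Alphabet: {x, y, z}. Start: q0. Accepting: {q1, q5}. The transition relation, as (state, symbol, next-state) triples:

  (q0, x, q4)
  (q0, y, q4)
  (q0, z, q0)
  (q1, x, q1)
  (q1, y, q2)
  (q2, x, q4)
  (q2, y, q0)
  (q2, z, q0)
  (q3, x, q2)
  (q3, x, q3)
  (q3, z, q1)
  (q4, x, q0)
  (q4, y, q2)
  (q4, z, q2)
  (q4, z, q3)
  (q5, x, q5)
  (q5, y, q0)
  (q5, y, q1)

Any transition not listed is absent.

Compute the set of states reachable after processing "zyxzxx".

Start in {q0}.
Read 'z': q0→{q0}; now {q0}.
Read 'y': q0→{q4}; now {q4}.
Read 'x': q4→{q0}; now {q0}.
Read 'z': q0→{q0}; now {q0}.
Read 'x': q0→{q4}; now {q4}.
Read 'x': q4→{q0}; now {q0}.

{q0}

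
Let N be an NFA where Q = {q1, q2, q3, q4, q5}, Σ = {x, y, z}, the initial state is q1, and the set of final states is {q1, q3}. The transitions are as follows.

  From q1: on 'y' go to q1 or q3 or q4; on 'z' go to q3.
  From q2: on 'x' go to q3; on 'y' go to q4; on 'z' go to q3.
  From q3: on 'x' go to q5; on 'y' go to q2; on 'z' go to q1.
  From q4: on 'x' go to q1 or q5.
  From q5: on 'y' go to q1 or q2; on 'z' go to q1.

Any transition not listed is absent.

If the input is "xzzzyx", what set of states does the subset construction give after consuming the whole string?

Start in {q1}.
Read 'x': q1→∅; now ∅.
The set is empty and remains empty for the remaining 5 symbols.

∅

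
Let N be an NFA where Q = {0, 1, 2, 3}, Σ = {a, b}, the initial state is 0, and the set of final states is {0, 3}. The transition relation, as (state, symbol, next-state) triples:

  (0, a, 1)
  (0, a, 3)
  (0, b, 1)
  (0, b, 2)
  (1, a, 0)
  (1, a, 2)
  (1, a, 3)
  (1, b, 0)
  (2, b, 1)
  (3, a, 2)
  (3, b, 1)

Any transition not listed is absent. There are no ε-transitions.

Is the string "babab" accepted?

No

Start in {0}.
Read 'b': 0→{1, 2}; now {1, 2}.
Read 'a': 1→{0, 2, 3}, 2→∅; now {0, 2, 3}.
Read 'b': 0→{1, 2}, 2→{1}, 3→{1}; now {1, 2}.
Read 'a': 1→{0, 2, 3}, 2→∅; now {0, 2, 3}.
Read 'b': 0→{1, 2}, 2→{1}, 3→{1}; now {1, 2}.
The final set {1, 2} contains no accepting state.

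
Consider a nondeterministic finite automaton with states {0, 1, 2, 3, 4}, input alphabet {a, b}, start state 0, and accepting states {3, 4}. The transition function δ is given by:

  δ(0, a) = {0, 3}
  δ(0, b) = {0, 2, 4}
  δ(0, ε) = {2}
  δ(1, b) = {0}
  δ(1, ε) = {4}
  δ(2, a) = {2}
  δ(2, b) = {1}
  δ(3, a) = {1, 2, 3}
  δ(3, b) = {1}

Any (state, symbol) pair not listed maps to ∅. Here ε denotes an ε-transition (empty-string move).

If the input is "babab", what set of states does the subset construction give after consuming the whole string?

Start: ε-closure({0}) = {0, 2}.
Read 'b': 0→{0, 2, 4}, 2→{1}; now {0, 1, 2, 4}.
Read 'a': 0→{0, 3}, 1→∅, 2→{2}, 4→∅; now {0, 2, 3}.
Read 'b': 0→{0, 2, 4}, 2→{1}, 3→{1}; now {0, 1, 2, 4}.
Read 'a': 0→{0, 3}, 1→∅, 2→{2}, 4→∅; now {0, 2, 3}.
Read 'b': 0→{0, 2, 4}, 2→{1}, 3→{1}; now {0, 1, 2, 4}.

{0, 1, 2, 4}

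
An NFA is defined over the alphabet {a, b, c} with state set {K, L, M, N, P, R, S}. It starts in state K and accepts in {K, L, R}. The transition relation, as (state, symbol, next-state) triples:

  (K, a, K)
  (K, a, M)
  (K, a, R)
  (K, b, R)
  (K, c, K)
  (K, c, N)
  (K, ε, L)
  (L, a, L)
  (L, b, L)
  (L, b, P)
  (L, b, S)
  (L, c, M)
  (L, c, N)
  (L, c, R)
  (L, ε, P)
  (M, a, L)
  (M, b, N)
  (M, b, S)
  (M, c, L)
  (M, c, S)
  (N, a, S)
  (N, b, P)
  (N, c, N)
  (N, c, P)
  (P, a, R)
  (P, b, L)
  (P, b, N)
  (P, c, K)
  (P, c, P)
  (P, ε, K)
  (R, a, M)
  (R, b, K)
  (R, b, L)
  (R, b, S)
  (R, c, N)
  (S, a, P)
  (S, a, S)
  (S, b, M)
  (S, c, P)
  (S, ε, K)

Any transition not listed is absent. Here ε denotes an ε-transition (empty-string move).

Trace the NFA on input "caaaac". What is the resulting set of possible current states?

Start: ε-closure({K}) = {K, L, P}.
Read 'c': K→{K, N}, L→{M, N, R}, P→{K, P}; union {K, M, N, P, R}; ε-closure = {K, L, M, N, P, R}.
Read 'a': K→{K, M, R}, L→{L}, M→{L}, N→{S}, P→{R}, R→{M}; union {K, L, M, R, S}; ε-closure = {K, L, M, P, R, S}.
Read 'a': K→{K, M, R}, L→{L}, M→{L}, P→{R}, R→{M}, S→{P, S}; now {K, L, M, P, R, S}.
Read 'a': K→{K, M, R}, L→{L}, M→{L}, P→{R}, R→{M}, S→{P, S}; now {K, L, M, P, R, S}.
Read 'a': K→{K, M, R}, L→{L}, M→{L}, P→{R}, R→{M}, S→{P, S}; now {K, L, M, P, R, S}.
Read 'c': K→{K, N}, L→{M, N, R}, M→{L, S}, P→{K, P}, R→{N}, S→{P}; now {K, L, M, N, P, R, S}.

{K, L, M, N, P, R, S}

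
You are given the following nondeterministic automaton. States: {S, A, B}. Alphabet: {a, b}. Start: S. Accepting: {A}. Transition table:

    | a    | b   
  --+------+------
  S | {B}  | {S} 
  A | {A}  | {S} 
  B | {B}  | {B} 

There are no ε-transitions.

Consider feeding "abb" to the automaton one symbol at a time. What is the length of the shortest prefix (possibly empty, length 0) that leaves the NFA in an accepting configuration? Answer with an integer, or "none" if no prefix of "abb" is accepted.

none

Start in {S}.
Read 'a': {S} → {B}.
Read 'b': {B} → {B}.
Read 'b': {B} → {B}.
No reachable set along the way intersects F.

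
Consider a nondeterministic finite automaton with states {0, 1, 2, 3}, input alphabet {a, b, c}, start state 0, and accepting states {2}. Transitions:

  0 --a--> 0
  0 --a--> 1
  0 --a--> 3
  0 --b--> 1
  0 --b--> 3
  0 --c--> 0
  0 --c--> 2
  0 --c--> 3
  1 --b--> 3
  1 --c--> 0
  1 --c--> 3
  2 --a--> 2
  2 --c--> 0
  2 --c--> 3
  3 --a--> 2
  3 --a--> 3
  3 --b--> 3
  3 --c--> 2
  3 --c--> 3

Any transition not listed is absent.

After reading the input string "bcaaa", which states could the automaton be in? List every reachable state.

{0, 1, 2, 3}

Start in {0}.
Read 'b': 0→{1, 3}; now {1, 3}.
Read 'c': 1→{0, 3}, 3→{2, 3}; now {0, 2, 3}.
Read 'a': 0→{0, 1, 3}, 2→{2}, 3→{2, 3}; now {0, 1, 2, 3}.
Read 'a': 0→{0, 1, 3}, 1→∅, 2→{2}, 3→{2, 3}; now {0, 1, 2, 3}.
Read 'a': 0→{0, 1, 3}, 1→∅, 2→{2}, 3→{2, 3}; now {0, 1, 2, 3}.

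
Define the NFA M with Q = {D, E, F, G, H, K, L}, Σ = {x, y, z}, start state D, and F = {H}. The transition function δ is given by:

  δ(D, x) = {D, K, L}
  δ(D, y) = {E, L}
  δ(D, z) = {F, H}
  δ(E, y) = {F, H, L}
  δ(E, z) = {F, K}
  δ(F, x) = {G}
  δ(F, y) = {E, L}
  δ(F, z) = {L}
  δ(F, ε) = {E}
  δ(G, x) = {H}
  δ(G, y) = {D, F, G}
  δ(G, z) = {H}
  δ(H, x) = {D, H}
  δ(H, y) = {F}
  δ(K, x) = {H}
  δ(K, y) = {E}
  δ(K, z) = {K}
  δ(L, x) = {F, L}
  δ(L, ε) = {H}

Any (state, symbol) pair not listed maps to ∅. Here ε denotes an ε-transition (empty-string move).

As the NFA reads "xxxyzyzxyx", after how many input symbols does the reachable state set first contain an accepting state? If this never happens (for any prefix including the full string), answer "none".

1

Start in {D}.
Read 'x': D→{D, K, L}; union {D, K, L}; ε-closure = {D, H, K, L}.
None of the earlier sets intersect F, but {D, H, K, L} does.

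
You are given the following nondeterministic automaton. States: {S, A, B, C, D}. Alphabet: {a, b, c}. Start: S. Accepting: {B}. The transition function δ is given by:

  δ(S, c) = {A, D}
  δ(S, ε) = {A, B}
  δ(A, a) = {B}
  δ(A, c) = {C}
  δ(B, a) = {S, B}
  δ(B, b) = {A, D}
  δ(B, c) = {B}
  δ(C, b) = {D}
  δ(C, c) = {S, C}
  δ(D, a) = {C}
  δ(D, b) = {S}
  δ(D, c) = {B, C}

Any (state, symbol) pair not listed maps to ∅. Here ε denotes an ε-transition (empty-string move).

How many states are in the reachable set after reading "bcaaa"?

3

Start: ε-closure({S}) = {S, A, B}.
Read 'b': S→∅, A→∅, B→{A, D}; now {A, D}.
Read 'c': A→{C}, D→{B, C}; now {B, C}.
Read 'a': B→{S, B}, C→∅; union {S, B}; ε-closure = {S, A, B}.
Read 'a': S→∅, A→{B}, B→{S, B}; union {S, B}; ε-closure = {S, A, B}.
Read 'a': S→∅, A→{B}, B→{S, B}; union {S, B}; ε-closure = {S, A, B}.
That set has 3 states.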